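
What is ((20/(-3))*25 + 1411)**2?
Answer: 13935289/9 ≈ 1.5484e+6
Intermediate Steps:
((20/(-3))*25 + 1411)**2 = ((20*(-1/3))*25 + 1411)**2 = (-20/3*25 + 1411)**2 = (-500/3 + 1411)**2 = (3733/3)**2 = 13935289/9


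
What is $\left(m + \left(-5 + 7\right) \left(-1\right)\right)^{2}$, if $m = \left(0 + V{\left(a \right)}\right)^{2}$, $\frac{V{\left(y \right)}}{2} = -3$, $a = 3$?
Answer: $1156$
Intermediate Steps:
$V{\left(y \right)} = -6$ ($V{\left(y \right)} = 2 \left(-3\right) = -6$)
$m = 36$ ($m = \left(0 - 6\right)^{2} = \left(-6\right)^{2} = 36$)
$\left(m + \left(-5 + 7\right) \left(-1\right)\right)^{2} = \left(36 + \left(-5 + 7\right) \left(-1\right)\right)^{2} = \left(36 + 2 \left(-1\right)\right)^{2} = \left(36 - 2\right)^{2} = 34^{2} = 1156$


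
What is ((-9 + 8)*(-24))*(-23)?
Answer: -552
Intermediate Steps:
((-9 + 8)*(-24))*(-23) = -1*(-24)*(-23) = 24*(-23) = -552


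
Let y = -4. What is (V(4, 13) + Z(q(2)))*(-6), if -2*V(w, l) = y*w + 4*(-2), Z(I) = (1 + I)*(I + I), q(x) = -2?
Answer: -96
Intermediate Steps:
Z(I) = 2*I*(1 + I) (Z(I) = (1 + I)*(2*I) = 2*I*(1 + I))
V(w, l) = 4 + 2*w (V(w, l) = -(-4*w + 4*(-2))/2 = -(-4*w - 8)/2 = -(-8 - 4*w)/2 = 4 + 2*w)
(V(4, 13) + Z(q(2)))*(-6) = ((4 + 2*4) + 2*(-2)*(1 - 2))*(-6) = ((4 + 8) + 2*(-2)*(-1))*(-6) = (12 + 4)*(-6) = 16*(-6) = -96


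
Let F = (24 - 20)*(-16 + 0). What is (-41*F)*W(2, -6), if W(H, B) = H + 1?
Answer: 7872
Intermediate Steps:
W(H, B) = 1 + H
F = -64 (F = 4*(-16) = -64)
(-41*F)*W(2, -6) = (-41*(-64))*(1 + 2) = 2624*3 = 7872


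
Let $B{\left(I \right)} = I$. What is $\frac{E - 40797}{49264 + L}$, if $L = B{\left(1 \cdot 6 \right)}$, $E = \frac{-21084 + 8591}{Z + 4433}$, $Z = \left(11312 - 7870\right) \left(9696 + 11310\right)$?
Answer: $- \frac{1474956079619}{1781285038975} \approx -0.82803$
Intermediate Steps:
$Z = 72302652$ ($Z = 3442 \cdot 21006 = 72302652$)
$E = - \frac{12493}{72307085}$ ($E = \frac{-21084 + 8591}{72302652 + 4433} = - \frac{12493}{72307085} \approx -0.00017278$)
$L = 6$ ($L = 1 \cdot 6 = 6$)
$\frac{E - 40797}{49264 + L} = \frac{- \frac{12493}{72307085} - 40797}{49264 + 6} = - \frac{2949912159238}{72307085 \cdot 49270} = \left(- \frac{2949912159238}{72307085}\right) \frac{1}{49270} = - \frac{1474956079619}{1781285038975}$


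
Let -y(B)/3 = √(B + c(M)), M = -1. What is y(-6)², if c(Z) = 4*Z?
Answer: -90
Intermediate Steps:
y(B) = -3*√(-4 + B) (y(B) = -3*√(B + 4*(-1)) = -3*√(B - 4) = -3*√(-4 + B))
y(-6)² = (-3*√(-4 - 6))² = (-3*I*√10)² = -90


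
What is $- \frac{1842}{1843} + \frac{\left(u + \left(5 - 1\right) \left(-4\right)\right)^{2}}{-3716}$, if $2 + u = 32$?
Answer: $- \frac{1801525}{1712147} \approx -1.0522$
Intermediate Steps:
$u = 30$ ($u = -2 + 32 = 30$)
$- \frac{1842}{1843} + \frac{\left(u + \left(5 - 1\right) \left(-4\right)\right)^{2}}{-3716} = - \frac{1842}{1843} + \frac{\left(30 + \left(5 - 1\right) \left(-4\right)\right)^{2}}{-3716} = \left(-1842\right) \frac{1}{1843} + \left(30 + 4 \left(-4\right)\right)^{2} \left(- \frac{1}{3716}\right) = - \frac{1842}{1843} + \left(30 - 16\right)^{2} \left(- \frac{1}{3716}\right) = - \frac{1842}{1843} + 14^{2} \left(- \frac{1}{3716}\right) = - \frac{1842}{1843} + 196 \left(- \frac{1}{3716}\right) = - \frac{1842}{1843} - \frac{49}{929} = - \frac{1801525}{1712147}$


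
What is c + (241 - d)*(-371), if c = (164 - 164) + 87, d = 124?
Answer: -43320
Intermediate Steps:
c = 87 (c = 0 + 87 = 87)
c + (241 - d)*(-371) = 87 + (241 - 1*124)*(-371) = 87 + (241 - 124)*(-371) = 87 + 117*(-371) = 87 - 43407 = -43320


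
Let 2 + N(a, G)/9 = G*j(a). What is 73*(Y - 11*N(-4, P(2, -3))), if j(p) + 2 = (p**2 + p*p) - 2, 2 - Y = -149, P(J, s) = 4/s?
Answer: 295285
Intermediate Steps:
Y = 151 (Y = 2 - 1*(-149) = 2 + 149 = 151)
j(p) = -4 + 2*p**2 (j(p) = -2 + ((p**2 + p*p) - 2) = -2 + ((p**2 + p**2) - 2) = -2 + (2*p**2 - 2) = -2 + (-2 + 2*p**2) = -4 + 2*p**2)
N(a, G) = -18 + 9*G*(-4 + 2*a**2) (N(a, G) = -18 + 9*(G*(-4 + 2*a**2)) = -18 + 9*G*(-4 + 2*a**2))
73*(Y - 11*N(-4, P(2, -3))) = 73*(151 - 11*(-18 + 18*(4/(-3))*(-2 + (-4)**2))) = 73*(151 - 11*(-18 + 18*(4*(-1/3))*(-2 + 16))) = 73*(151 - 11*(-18 + 18*(-4/3)*14)) = 73*(151 - 11*(-18 - 336)) = 73*(151 - 11*(-354)) = 73*(151 + 3894) = 73*4045 = 295285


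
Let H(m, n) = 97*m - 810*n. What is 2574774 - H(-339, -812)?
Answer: 1949937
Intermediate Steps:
H(m, n) = -810*n + 97*m
2574774 - H(-339, -812) = 2574774 - (-810*(-812) + 97*(-339)) = 2574774 - (657720 - 32883) = 2574774 - 1*624837 = 2574774 - 624837 = 1949937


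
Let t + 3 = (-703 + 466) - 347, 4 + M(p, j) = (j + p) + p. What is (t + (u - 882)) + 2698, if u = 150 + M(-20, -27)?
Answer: 1308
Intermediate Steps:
M(p, j) = -4 + j + 2*p (M(p, j) = -4 + ((j + p) + p) = -4 + (j + 2*p) = -4 + j + 2*p)
u = 79 (u = 150 + (-4 - 27 + 2*(-20)) = 150 + (-4 - 27 - 40) = 150 - 71 = 79)
t = -587 (t = -3 + ((-703 + 466) - 347) = -3 + (-237 - 347) = -3 - 584 = -587)
(t + (u - 882)) + 2698 = (-587 + (79 - 882)) + 2698 = (-587 - 803) + 2698 = -1390 + 2698 = 1308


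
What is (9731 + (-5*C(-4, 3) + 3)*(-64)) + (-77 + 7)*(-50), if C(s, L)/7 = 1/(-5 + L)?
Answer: 11919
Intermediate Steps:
C(s, L) = 7/(-5 + L)
(9731 + (-5*C(-4, 3) + 3)*(-64)) + (-77 + 7)*(-50) = (9731 + (-35/(-5 + 3) + 3)*(-64)) + (-77 + 7)*(-50) = (9731 + (-35/(-2) + 3)*(-64)) - 70*(-50) = (9731 + (-35*(-1)/2 + 3)*(-64)) + 3500 = (9731 + (-5*(-7/2) + 3)*(-64)) + 3500 = (9731 + (35/2 + 3)*(-64)) + 3500 = (9731 + (41/2)*(-64)) + 3500 = (9731 - 1312) + 3500 = 8419 + 3500 = 11919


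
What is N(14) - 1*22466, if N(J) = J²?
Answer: -22270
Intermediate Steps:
N(14) - 1*22466 = 14² - 1*22466 = 196 - 22466 = -22270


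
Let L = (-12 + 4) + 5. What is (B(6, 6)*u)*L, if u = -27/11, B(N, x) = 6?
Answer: 486/11 ≈ 44.182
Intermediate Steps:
L = -3 (L = -8 + 5 = -3)
u = -27/11 (u = -27*1/11 = -27/11 ≈ -2.4545)
(B(6, 6)*u)*L = (6*(-27/11))*(-3) = -162/11*(-3) = 486/11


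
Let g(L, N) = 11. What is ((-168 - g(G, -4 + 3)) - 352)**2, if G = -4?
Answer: 281961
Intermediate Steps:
((-168 - g(G, -4 + 3)) - 352)**2 = ((-168 - 1*11) - 352)**2 = ((-168 - 11) - 352)**2 = (-179 - 352)**2 = (-531)**2 = 281961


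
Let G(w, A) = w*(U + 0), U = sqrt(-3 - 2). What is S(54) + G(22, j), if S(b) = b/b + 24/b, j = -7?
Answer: 13/9 + 22*I*sqrt(5) ≈ 1.4444 + 49.193*I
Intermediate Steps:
U = I*sqrt(5) (U = sqrt(-5) = I*sqrt(5) ≈ 2.2361*I)
G(w, A) = I*w*sqrt(5) (G(w, A) = w*(I*sqrt(5) + 0) = w*(I*sqrt(5)) = I*w*sqrt(5))
S(b) = 1 + 24/b
S(54) + G(22, j) = (24 + 54)/54 + I*22*sqrt(5) = (1/54)*78 + 22*I*sqrt(5) = 13/9 + 22*I*sqrt(5)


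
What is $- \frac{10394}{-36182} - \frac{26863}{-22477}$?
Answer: $\frac{602791502}{406631407} \approx 1.4824$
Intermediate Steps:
$- \frac{10394}{-36182} - \frac{26863}{-22477} = \left(-10394\right) \left(- \frac{1}{36182}\right) - - \frac{26863}{22477} = \frac{5197}{18091} + \frac{26863}{22477} = \frac{602791502}{406631407}$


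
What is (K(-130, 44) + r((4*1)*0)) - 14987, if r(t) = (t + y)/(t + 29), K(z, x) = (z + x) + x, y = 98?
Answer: -435743/29 ≈ -15026.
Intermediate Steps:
K(z, x) = z + 2*x (K(z, x) = (x + z) + x = z + 2*x)
r(t) = (98 + t)/(29 + t) (r(t) = (t + 98)/(t + 29) = (98 + t)/(29 + t))
(K(-130, 44) + r((4*1)*0)) - 14987 = ((-130 + 2*44) + (98 + (4*1)*0)/(29 + (4*1)*0)) - 14987 = ((-130 + 88) + (98 + 4*0)/(29 + 4*0)) - 14987 = (-42 + (98 + 0)/(29 + 0)) - 14987 = (-42 + 98/29) - 14987 = -1120/29 - 14987 = -435743/29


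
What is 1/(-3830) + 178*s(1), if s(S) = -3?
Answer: -2045221/3830 ≈ -534.00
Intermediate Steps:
1/(-3830) + 178*s(1) = 1/(-3830) + 178*(-3) = -1/3830 - 534 = -2045221/3830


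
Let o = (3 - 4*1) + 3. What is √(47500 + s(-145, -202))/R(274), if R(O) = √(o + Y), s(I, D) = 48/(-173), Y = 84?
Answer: √30564812714/7439 ≈ 23.502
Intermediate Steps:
o = 2 (o = (3 - 4) + 3 = -1 + 3 = 2)
s(I, D) = -48/173 (s(I, D) = 48*(-1/173) = -48/173)
R(O) = √86 (R(O) = √(2 + 84) = √86)
√(47500 + s(-145, -202))/R(274) = √(47500 - 48/173)/(√86) = √(8217452/173)*(√86/86) = (2*√355404799/173)*(√86/86) = √30564812714/7439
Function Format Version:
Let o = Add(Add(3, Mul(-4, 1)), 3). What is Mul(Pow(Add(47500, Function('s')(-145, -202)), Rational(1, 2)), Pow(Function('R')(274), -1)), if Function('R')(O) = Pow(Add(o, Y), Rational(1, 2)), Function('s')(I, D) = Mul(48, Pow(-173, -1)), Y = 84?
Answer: Mul(Rational(1, 7439), Pow(30564812714, Rational(1, 2))) ≈ 23.502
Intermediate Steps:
o = 2 (o = Add(Add(3, -4), 3) = Add(-1, 3) = 2)
Function('s')(I, D) = Rational(-48, 173) (Function('s')(I, D) = Mul(48, Rational(-1, 173)) = Rational(-48, 173))
Function('R')(O) = Pow(86, Rational(1, 2)) (Function('R')(O) = Pow(Add(2, 84), Rational(1, 2)) = Pow(86, Rational(1, 2)))
Mul(Pow(Add(47500, Function('s')(-145, -202)), Rational(1, 2)), Pow(Function('R')(274), -1)) = Mul(Pow(Add(47500, Rational(-48, 173)), Rational(1, 2)), Pow(Pow(86, Rational(1, 2)), -1)) = Mul(Pow(Rational(8217452, 173), Rational(1, 2)), Mul(Rational(1, 86), Pow(86, Rational(1, 2)))) = Mul(Mul(Rational(2, 173), Pow(355404799, Rational(1, 2))), Mul(Rational(1, 86), Pow(86, Rational(1, 2)))) = Mul(Rational(1, 7439), Pow(30564812714, Rational(1, 2)))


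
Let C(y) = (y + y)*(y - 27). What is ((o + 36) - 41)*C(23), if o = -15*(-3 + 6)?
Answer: 9200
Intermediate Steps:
o = -45 (o = -15*3 = -45)
C(y) = 2*y*(-27 + y) (C(y) = (2*y)*(-27 + y) = 2*y*(-27 + y))
((o + 36) - 41)*C(23) = ((-45 + 36) - 41)*(2*23*(-27 + 23)) = (-9 - 41)*(2*23*(-4)) = -50*(-184) = 9200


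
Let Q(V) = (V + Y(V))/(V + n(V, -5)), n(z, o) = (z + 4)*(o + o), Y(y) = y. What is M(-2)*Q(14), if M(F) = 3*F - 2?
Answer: 112/83 ≈ 1.3494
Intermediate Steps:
n(z, o) = 2*o*(4 + z) (n(z, o) = (4 + z)*(2*o) = 2*o*(4 + z))
Q(V) = 2*V/(-40 - 9*V) (Q(V) = (V + V)/(V + 2*(-5)*(4 + V)) = (2*V)/(V + (-40 - 10*V)) = (2*V)/(-40 - 9*V) = 2*V/(-40 - 9*V))
M(F) = -2 + 3*F
M(-2)*Q(14) = (-2 + 3*(-2))*(2*14/(-40 - 9*14)) = (-2 - 6)*(2*14/(-40 - 126)) = -16*14/(-166) = -16*14*(-1)/166 = -8*(-14/83) = 112/83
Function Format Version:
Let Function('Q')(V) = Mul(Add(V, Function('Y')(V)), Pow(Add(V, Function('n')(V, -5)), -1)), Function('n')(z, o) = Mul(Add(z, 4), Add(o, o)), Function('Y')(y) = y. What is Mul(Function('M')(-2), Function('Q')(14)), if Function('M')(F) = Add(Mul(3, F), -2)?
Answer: Rational(112, 83) ≈ 1.3494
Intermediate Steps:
Function('n')(z, o) = Mul(2, o, Add(4, z)) (Function('n')(z, o) = Mul(Add(4, z), Mul(2, o)) = Mul(2, o, Add(4, z)))
Function('Q')(V) = Mul(2, V, Pow(Add(-40, Mul(-9, V)), -1)) (Function('Q')(V) = Mul(Add(V, V), Pow(Add(V, Mul(2, -5, Add(4, V))), -1)) = Mul(Mul(2, V), Pow(Add(V, Add(-40, Mul(-10, V))), -1)) = Mul(Mul(2, V), Pow(Add(-40, Mul(-9, V)), -1)) = Mul(2, V, Pow(Add(-40, Mul(-9, V)), -1)))
Function('M')(F) = Add(-2, Mul(3, F))
Mul(Function('M')(-2), Function('Q')(14)) = Mul(Add(-2, Mul(3, -2)), Mul(2, 14, Pow(Add(-40, Mul(-9, 14)), -1))) = Mul(Add(-2, -6), Mul(2, 14, Pow(Add(-40, -126), -1))) = Mul(-8, Mul(2, 14, Pow(-166, -1))) = Mul(-8, Mul(2, 14, Rational(-1, 166))) = Mul(-8, Rational(-14, 83)) = Rational(112, 83)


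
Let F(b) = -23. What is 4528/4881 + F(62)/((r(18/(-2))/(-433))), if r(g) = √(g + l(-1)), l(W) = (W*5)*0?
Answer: 4528/4881 - 9959*I/3 ≈ 0.92768 - 3319.7*I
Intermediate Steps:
l(W) = 0 (l(W) = (5*W)*0 = 0)
r(g) = √g (r(g) = √(g + 0) = √g)
4528/4881 + F(62)/((r(18/(-2))/(-433))) = 4528/4881 - 23*433*I/3 = 4528/4881 - 9959*I/3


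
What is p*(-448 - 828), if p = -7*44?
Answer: 393008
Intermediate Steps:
p = -308
p*(-448 - 828) = -308*(-448 - 828) = -308*(-1276) = 393008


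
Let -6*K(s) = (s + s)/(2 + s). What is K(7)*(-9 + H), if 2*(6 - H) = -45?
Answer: -91/18 ≈ -5.0556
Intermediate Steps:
H = 57/2 (H = 6 - ½*(-45) = 6 + 45/2 = 57/2 ≈ 28.500)
K(s) = -s/(3*(2 + s)) (K(s) = -(s + s)/(6*(2 + s)) = -2*s/(6*(2 + s)) = -s/(3*(2 + s)))
K(7)*(-9 + H) = (-1*7/(6 + 3*7))*(-9 + 57/2) = -1*7/(6 + 21)*(39/2) = -1*7/27*(39/2) = -1*7*1/27*(39/2) = -7/27*39/2 = -91/18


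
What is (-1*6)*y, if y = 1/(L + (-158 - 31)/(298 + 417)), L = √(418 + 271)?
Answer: -405405/176099152 - 1533675*√689/176099152 ≈ -0.23091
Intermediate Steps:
L = √689 ≈ 26.249
y = 1/(-189/715 + √689) (y = 1/(√689 + (-158 - 31)/(298 + 417)) = 1/(√689 - 189/715) = 1/(-189/715 + √689) ≈ 0.038485)
(-1*6)*y = (-1*6)*(135135/352198304 + 511225*√689/352198304) = -6*(135135/352198304 + 511225*√689/352198304) = -405405/176099152 - 1533675*√689/176099152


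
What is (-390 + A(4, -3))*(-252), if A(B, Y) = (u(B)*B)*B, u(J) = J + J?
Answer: 66024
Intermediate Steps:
u(J) = 2*J
A(B, Y) = 2*B**3 (A(B, Y) = ((2*B)*B)*B = (2*B**2)*B = 2*B**3)
(-390 + A(4, -3))*(-252) = (-390 + 2*4**3)*(-252) = (-390 + 2*64)*(-252) = (-390 + 128)*(-252) = -262*(-252) = 66024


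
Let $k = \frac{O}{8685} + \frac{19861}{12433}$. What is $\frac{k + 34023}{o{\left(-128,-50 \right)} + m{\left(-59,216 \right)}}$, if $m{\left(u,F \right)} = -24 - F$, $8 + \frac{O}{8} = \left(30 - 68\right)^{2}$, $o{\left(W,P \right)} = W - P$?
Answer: $- \frac{1837069723502}{17168916195} \approx -107.0$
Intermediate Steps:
$O = 11488$ ($O = -64 + 8 \left(30 - 68\right)^{2} = -64 + 8 \left(-38\right)^{2} = -64 + 8 \cdot 1444 = -64 + 11552 = 11488$)
$k = \frac{315323089}{107980605}$ ($k = \frac{11488}{8685} + \frac{19861}{12433} = \frac{315323089}{107980605} \approx 2.9202$)
$\frac{k + 34023}{o{\left(-128,-50 \right)} + m{\left(-59,216 \right)}} = \frac{\frac{315323089}{107980605} + 34023}{\left(-128 - -50\right) - 240} = \frac{3674139447004}{107980605 \left(\left(-128 + 50\right) - 240\right)} = \frac{3674139447004}{107980605 \left(-78 - 240\right)} = \frac{3674139447004}{107980605 \left(-318\right)} = \frac{3674139447004}{107980605} \left(- \frac{1}{318}\right) = - \frac{1837069723502}{17168916195}$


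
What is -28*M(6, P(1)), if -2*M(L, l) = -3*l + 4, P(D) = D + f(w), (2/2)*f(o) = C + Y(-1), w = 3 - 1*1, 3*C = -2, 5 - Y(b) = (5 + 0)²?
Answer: 882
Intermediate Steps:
Y(b) = -20 (Y(b) = 5 - (5 + 0)² = 5 - 1*5² = 5 - 1*25 = 5 - 25 = -20)
C = -⅔ (C = (⅓)*(-2) = -⅔ ≈ -0.66667)
w = 2 (w = 3 - 1 = 2)
f(o) = -62/3 (f(o) = -⅔ - 20 = -62/3)
P(D) = -62/3 + D (P(D) = D - 62/3 = -62/3 + D)
M(L, l) = -2 + 3*l/2 (M(L, l) = -(-3*l + 4)/2 = -(4 - 3*l)/2 = -2 + 3*l/2)
-28*M(6, P(1)) = -28*(-2 + 3*(-62/3 + 1)/2) = -28*(-2 + (3/2)*(-59/3)) = -28*(-2 - 59/2) = -28*(-63/2) = 882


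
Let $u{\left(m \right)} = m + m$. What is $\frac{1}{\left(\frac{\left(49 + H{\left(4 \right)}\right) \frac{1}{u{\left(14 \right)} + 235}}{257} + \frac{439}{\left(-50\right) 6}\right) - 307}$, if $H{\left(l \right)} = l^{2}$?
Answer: $- \frac{20277300}{6254784049} \approx -0.0032419$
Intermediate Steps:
$u{\left(m \right)} = 2 m$
$\frac{1}{\left(\frac{\left(49 + H{\left(4 \right)}\right) \frac{1}{u{\left(14 \right)} + 235}}{257} + \frac{439}{\left(-50\right) 6}\right) - 307} = \frac{1}{\left(\frac{\left(49 + 4^{2}\right) \frac{1}{2 \cdot 14 + 235}}{257} + \frac{439}{\left(-50\right) 6}\right) - 307} = \frac{1}{\left(\frac{49 + 16}{28 + 235} \cdot \frac{1}{257} + \frac{439}{-300}\right) - 307} = \frac{1}{\left(\frac{65}{263} \cdot \frac{1}{257} + 439 \left(- \frac{1}{300}\right)\right) - 307} = \frac{1}{\left(65 \cdot \frac{1}{263} \cdot \frac{1}{257} - \frac{439}{300}\right) - 307} = \frac{1}{\left(\frac{65}{263} \cdot \frac{1}{257} - \frac{439}{300}\right) - 307} = \frac{1}{\left(\frac{65}{67591} - \frac{439}{300}\right) - 307} = \frac{1}{- \frac{29652949}{20277300} - 307} = \frac{1}{- \frac{6254784049}{20277300}} = - \frac{20277300}{6254784049}$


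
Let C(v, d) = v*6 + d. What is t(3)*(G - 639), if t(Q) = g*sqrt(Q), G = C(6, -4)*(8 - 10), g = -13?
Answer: 9139*sqrt(3) ≈ 15829.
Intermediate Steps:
C(v, d) = d + 6*v (C(v, d) = 6*v + d = d + 6*v)
G = -64 (G = (-4 + 6*6)*(8 - 10) = (-4 + 36)*(-2) = 32*(-2) = -64)
t(Q) = -13*sqrt(Q)
t(3)*(G - 639) = (-13*sqrt(3))*(-64 - 639) = -13*sqrt(3)*(-703) = 9139*sqrt(3)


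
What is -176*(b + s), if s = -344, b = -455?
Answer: 140624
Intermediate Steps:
-176*(b + s) = -176*(-455 - 344) = -176*(-799) = 140624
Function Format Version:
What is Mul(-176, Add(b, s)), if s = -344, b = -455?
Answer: 140624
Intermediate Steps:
Mul(-176, Add(b, s)) = Mul(-176, Add(-455, -344)) = Mul(-176, -799) = 140624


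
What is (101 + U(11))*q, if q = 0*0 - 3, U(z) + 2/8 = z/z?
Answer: -1221/4 ≈ -305.25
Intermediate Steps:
U(z) = ¾ (U(z) = -¼ + z/z = -¼ + 1 = ¾)
q = -3 (q = 0 - 3 = -3)
(101 + U(11))*q = (101 + ¾)*(-3) = (407/4)*(-3) = -1221/4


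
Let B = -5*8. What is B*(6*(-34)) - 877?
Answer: 7283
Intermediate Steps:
B = -40
B*(6*(-34)) - 877 = -240*(-34) - 877 = -40*(-204) - 877 = 8160 - 877 = 7283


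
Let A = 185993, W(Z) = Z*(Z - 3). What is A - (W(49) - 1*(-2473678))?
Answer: -2289939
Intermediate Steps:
W(Z) = Z*(-3 + Z)
A - (W(49) - 1*(-2473678)) = 185993 - (49*(-3 + 49) - 1*(-2473678)) = 185993 - (49*46 + 2473678) = 185993 - (2254 + 2473678) = 185993 - 1*2475932 = 185993 - 2475932 = -2289939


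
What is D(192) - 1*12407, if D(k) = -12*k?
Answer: -14711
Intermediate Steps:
D(192) - 1*12407 = -12*192 - 1*12407 = -2304 - 12407 = -14711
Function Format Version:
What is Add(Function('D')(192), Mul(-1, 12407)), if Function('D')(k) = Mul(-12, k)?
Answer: -14711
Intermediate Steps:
Add(Function('D')(192), Mul(-1, 12407)) = Add(Mul(-12, 192), Mul(-1, 12407)) = Add(-2304, -12407) = -14711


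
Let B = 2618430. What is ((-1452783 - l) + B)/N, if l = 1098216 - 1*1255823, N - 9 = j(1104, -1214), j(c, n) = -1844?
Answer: -1323254/1835 ≈ -721.12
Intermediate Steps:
N = -1835 (N = 9 - 1844 = -1835)
l = -157607 (l = 1098216 - 1255823 = -157607)
((-1452783 - l) + B)/N = ((-1452783 - 1*(-157607)) + 2618430)/(-1835) = ((-1452783 + 157607) + 2618430)*(-1/1835) = (-1295176 + 2618430)*(-1/1835) = 1323254*(-1/1835) = -1323254/1835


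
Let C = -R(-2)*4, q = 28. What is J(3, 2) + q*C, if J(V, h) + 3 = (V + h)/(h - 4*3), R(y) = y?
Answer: 441/2 ≈ 220.50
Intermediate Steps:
C = 8 (C = -1*(-2)*4 = 2*4 = 8)
J(V, h) = -3 + (V + h)/(-12 + h) (J(V, h) = -3 + (V + h)/(h - 4*3) = -3 + (V + h)/(h - 12) = -3 + (V + h)/(-12 + h))
J(3, 2) + q*C = (36 + 3 - 2*2)/(-12 + 2) + 28*8 = (36 + 3 - 4)/(-10) + 224 = -1/10*35 + 224 = -7/2 + 224 = 441/2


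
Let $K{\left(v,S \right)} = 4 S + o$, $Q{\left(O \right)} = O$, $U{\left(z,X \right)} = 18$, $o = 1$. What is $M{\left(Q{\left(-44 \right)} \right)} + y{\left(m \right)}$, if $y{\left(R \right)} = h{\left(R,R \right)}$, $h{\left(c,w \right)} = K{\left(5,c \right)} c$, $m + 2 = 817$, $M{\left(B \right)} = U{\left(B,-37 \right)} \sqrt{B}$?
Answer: $2657715 + 36 i \sqrt{11} \approx 2.6577 \cdot 10^{6} + 119.4 i$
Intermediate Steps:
$K{\left(v,S \right)} = 1 + 4 S$ ($K{\left(v,S \right)} = 4 S + 1 = 1 + 4 S$)
$M{\left(B \right)} = 18 \sqrt{B}$
$m = 815$ ($m = -2 + 817 = 815$)
$h{\left(c,w \right)} = c \left(1 + 4 c\right)$ ($h{\left(c,w \right)} = \left(1 + 4 c\right) c = c \left(1 + 4 c\right)$)
$y{\left(R \right)} = R \left(1 + 4 R\right)$
$M{\left(Q{\left(-44 \right)} \right)} + y{\left(m \right)} = 18 \sqrt{-44} + 815 \left(1 + 4 \cdot 815\right) = 18 \cdot 2 i \sqrt{11} + 815 \left(1 + 3260\right) = 36 i \sqrt{11} + 815 \cdot 3261 = 36 i \sqrt{11} + 2657715 = 2657715 + 36 i \sqrt{11}$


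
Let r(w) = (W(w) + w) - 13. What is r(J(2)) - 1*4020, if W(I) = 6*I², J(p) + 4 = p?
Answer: -4011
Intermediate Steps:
J(p) = -4 + p
r(w) = -13 + w + 6*w² (r(w) = (6*w² + w) - 13 = (w + 6*w²) - 13 = -13 + w + 6*w²)
r(J(2)) - 1*4020 = (-13 + (-4 + 2) + 6*(-4 + 2)²) - 1*4020 = (-13 - 2 + 6*(-2)²) - 4020 = (-13 - 2 + 6*4) - 4020 = (-13 - 2 + 24) - 4020 = 9 - 4020 = -4011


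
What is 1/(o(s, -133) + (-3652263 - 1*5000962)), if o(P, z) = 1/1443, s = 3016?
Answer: -1443/12486603674 ≈ -1.1556e-7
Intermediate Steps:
o(P, z) = 1/1443
1/(o(s, -133) + (-3652263 - 1*5000962)) = 1/(1/1443 + (-3652263 - 1*5000962)) = 1/(1/1443 + (-3652263 - 5000962)) = 1/(1/1443 - 8653225) = 1/(-12486603674/1443) = -1443/12486603674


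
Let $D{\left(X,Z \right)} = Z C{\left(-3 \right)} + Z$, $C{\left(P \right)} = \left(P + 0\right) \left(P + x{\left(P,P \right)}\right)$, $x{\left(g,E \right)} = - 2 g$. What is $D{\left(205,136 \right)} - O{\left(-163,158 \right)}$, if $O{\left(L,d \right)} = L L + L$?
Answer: $-27494$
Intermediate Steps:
$O{\left(L,d \right)} = L + L^{2}$ ($O{\left(L,d \right)} = L^{2} + L = L + L^{2}$)
$C{\left(P \right)} = - P^{2}$ ($C{\left(P \right)} = \left(P + 0\right) \left(P - 2 P\right) = P \left(- P\right) = - P^{2}$)
$D{\left(X,Z \right)} = - 8 Z$ ($D{\left(X,Z \right)} = Z \left(- \left(-3\right)^{2}\right) + Z = Z \left(\left(-1\right) 9\right) + Z = Z \left(-9\right) + Z = - 9 Z + Z = - 8 Z$)
$D{\left(205,136 \right)} - O{\left(-163,158 \right)} = \left(-8\right) 136 - - 163 \left(1 - 163\right) = -1088 - \left(-163\right) \left(-162\right) = -1088 - 26406 = -27494$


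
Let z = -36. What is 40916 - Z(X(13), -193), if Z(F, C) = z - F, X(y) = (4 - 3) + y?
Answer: 40966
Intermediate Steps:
X(y) = 1 + y
Z(F, C) = -36 - F
40916 - Z(X(13), -193) = 40916 - (-36 - (1 + 13)) = 40916 - (-36 - 1*14) = 40916 - (-36 - 14) = 40916 - 1*(-50) = 40916 + 50 = 40966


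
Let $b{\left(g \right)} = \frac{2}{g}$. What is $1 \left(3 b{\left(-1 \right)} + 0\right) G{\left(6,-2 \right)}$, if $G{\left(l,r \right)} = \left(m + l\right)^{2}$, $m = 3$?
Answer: $-486$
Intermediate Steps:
$G{\left(l,r \right)} = \left(3 + l\right)^{2}$
$1 \left(3 b{\left(-1 \right)} + 0\right) G{\left(6,-2 \right)} = 1 \left(3 \frac{2}{-1} + 0\right) \left(3 + 6\right)^{2} = 1 \left(3 \cdot 2 \left(-1\right) + 0\right) 9^{2} = 1 \left(3 \left(-2\right) + 0\right) 81 = 1 \left(-6 + 0\right) 81 = 1 \left(-6\right) 81 = \left(-6\right) 81 = -486$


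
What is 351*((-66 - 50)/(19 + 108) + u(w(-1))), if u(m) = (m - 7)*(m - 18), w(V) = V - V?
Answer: 5575986/127 ≈ 43905.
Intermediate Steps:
w(V) = 0
u(m) = (-18 + m)*(-7 + m) (u(m) = (-7 + m)*(-18 + m) = (-18 + m)*(-7 + m))
351*((-66 - 50)/(19 + 108) + u(w(-1))) = 351*((-66 - 50)/(19 + 108) + (126 + 0**2 - 25*0)) = 351*(-116/127 + (126 + 0 + 0)) = 351*(-116*1/127 + 126) = 351*(-116/127 + 126) = 351*(15886/127) = 5575986/127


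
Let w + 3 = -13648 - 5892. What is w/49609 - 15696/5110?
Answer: -62751971/18107285 ≈ -3.4656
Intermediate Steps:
w = -19543 (w = -3 + (-13648 - 5892) = -3 - 19540 = -19543)
w/49609 - 15696/5110 = -19543/49609 - 15696/5110 = -19543*1/49609 - 15696*1/5110 = -19543/49609 - 7848/2555 = -62751971/18107285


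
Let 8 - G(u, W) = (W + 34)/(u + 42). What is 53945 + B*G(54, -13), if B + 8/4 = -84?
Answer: 852413/16 ≈ 53276.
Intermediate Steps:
B = -86 (B = -2 - 84 = -86)
G(u, W) = 8 - (34 + W)/(42 + u) (G(u, W) = 8 - (W + 34)/(u + 42) = 8 - (34 + W)/(42 + u))
53945 + B*G(54, -13) = 53945 - 86*(302 - 1*(-13) + 8*54)/(42 + 54) = 53945 - 86*(302 + 13 + 432)/96 = 53945 - 43*747/48 = 53945 - 86*249/32 = 53945 - 10707/16 = 852413/16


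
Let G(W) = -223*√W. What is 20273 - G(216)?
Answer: 20273 + 1338*√6 ≈ 23550.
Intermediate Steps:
20273 - G(216) = 20273 - (-223)*√216 = 20273 - (-223)*6*√6 = 20273 - (-1338)*√6 = 20273 + 1338*√6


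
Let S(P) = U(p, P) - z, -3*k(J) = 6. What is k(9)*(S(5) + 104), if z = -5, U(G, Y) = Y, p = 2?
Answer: -228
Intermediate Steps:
k(J) = -2 (k(J) = -⅓*6 = -2)
S(P) = 5 + P (S(P) = P - 1*(-5) = P + 5 = 5 + P)
k(9)*(S(5) + 104) = -2*((5 + 5) + 104) = -2*(10 + 104) = -2*114 = -228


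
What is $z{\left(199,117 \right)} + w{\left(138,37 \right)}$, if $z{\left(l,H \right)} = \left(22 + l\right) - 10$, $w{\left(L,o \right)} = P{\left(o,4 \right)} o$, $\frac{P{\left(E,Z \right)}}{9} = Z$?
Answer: $1543$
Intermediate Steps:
$P{\left(E,Z \right)} = 9 Z$
$w{\left(L,o \right)} = 36 o$ ($w{\left(L,o \right)} = 9 \cdot 4 o = 36 o$)
$z{\left(l,H \right)} = 12 + l$ ($z{\left(l,H \right)} = \left(22 + l\right) - 10 = 12 + l$)
$z{\left(199,117 \right)} + w{\left(138,37 \right)} = \left(12 + 199\right) + 36 \cdot 37 = 211 + 1332 = 1543$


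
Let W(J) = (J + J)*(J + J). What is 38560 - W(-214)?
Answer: -144624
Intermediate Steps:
W(J) = 4*J² (W(J) = (2*J)*(2*J) = 4*J²)
38560 - W(-214) = 38560 - 4*(-214)² = 38560 - 4*45796 = 38560 - 1*183184 = 38560 - 183184 = -144624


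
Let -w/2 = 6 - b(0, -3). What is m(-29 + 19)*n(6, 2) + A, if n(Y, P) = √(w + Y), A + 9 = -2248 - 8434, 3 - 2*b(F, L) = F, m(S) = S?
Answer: -10691 - 10*I*√3 ≈ -10691.0 - 17.32*I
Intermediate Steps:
b(F, L) = 3/2 - F/2
w = -9 (w = -2*(6 - (3/2 - ½*0)) = -2*(6 - (3/2 + 0)) = -2*(6 - 1*3/2) = -2*(6 - 3/2) = -2*9/2 = -9)
A = -10691 (A = -9 + (-2248 - 8434) = -9 - 10682 = -10691)
n(Y, P) = √(-9 + Y)
m(-29 + 19)*n(6, 2) + A = (-29 + 19)*√(-9 + 6) - 10691 = -10*I*√3 - 10691 = -10691 - 10*I*√3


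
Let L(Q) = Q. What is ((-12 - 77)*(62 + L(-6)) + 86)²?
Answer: 23990404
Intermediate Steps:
((-12 - 77)*(62 + L(-6)) + 86)² = ((-12 - 77)*(62 - 6) + 86)² = (-89*56 + 86)² = (-4984 + 86)² = (-4898)² = 23990404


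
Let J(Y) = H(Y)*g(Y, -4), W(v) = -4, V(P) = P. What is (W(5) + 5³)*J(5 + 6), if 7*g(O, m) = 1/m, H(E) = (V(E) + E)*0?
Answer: 0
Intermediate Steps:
H(E) = 0 (H(E) = (E + E)*0 = (2*E)*0 = 0)
g(O, m) = 1/(7*m)
J(Y) = 0 (J(Y) = 0*((⅐)/(-4)) = 0*((⅐)*(-¼)) = 0*(-1/28) = 0)
(W(5) + 5³)*J(5 + 6) = (-4 + 5³)*0 = (-4 + 125)*0 = 121*0 = 0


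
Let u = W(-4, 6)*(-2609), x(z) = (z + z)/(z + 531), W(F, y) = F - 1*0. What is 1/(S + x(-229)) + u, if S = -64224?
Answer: 101208880957/9698053 ≈ 10436.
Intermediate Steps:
W(F, y) = F (W(F, y) = F + 0 = F)
x(z) = 2*z/(531 + z) (x(z) = (2*z)/(531 + z) = 2*z/(531 + z))
u = 10436 (u = -4*(-2609) = 10436)
1/(S + x(-229)) + u = 1/(-64224 + 2*(-229)/(531 - 229)) + 10436 = 1/(-64224 + 2*(-229)/302) + 10436 = 1/(-64224 + 2*(-229)*(1/302)) + 10436 = 1/(-64224 - 229/151) + 10436 = 1/(-9698053/151) + 10436 = -151/9698053 + 10436 = 101208880957/9698053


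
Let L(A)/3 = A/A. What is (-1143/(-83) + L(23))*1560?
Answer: 2171520/83 ≈ 26163.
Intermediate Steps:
L(A) = 3 (L(A) = 3*(A/A) = 3*1 = 3)
(-1143/(-83) + L(23))*1560 = (-1143/(-83) + 3)*1560 = (-1143*(-1/83) + 3)*1560 = (1143/83 + 3)*1560 = (1392/83)*1560 = 2171520/83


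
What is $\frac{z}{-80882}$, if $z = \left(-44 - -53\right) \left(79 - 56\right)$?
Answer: $- \frac{207}{80882} \approx -0.0025593$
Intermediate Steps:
$z = 207$ ($z = \left(-44 + 53\right) 23 = 9 \cdot 23 = 207$)
$\frac{z}{-80882} = \frac{207}{-80882} = 207 \left(- \frac{1}{80882}\right) = - \frac{207}{80882}$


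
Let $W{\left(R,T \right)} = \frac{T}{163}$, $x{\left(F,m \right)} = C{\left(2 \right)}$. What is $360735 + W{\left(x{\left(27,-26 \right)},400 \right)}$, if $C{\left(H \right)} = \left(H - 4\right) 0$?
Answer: $\frac{58800205}{163} \approx 3.6074 \cdot 10^{5}$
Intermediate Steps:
$C{\left(H \right)} = 0$ ($C{\left(H \right)} = \left(-4 + H\right) 0 = 0$)
$x{\left(F,m \right)} = 0$
$W{\left(R,T \right)} = \frac{T}{163}$ ($W{\left(R,T \right)} = T \frac{1}{163} = \frac{T}{163}$)
$360735 + W{\left(x{\left(27,-26 \right)},400 \right)} = 360735 + \frac{1}{163} \cdot 400 = 360735 + \frac{400}{163} = \frac{58800205}{163}$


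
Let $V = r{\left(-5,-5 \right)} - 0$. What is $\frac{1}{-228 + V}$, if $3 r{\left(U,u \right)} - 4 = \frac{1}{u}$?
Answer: $- \frac{15}{3401} \approx -0.0044105$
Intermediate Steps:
$r{\left(U,u \right)} = \frac{4}{3} + \frac{1}{3 u}$
$V = \frac{19}{15}$ ($V = \frac{1 + 4 \left(-5\right)}{3 \left(-5\right)} - 0 = \frac{1}{3} \left(- \frac{1}{5}\right) \left(1 - 20\right) + 0 = \frac{1}{3} \left(- \frac{1}{5}\right) \left(-19\right) + 0 = \frac{19}{15} + 0 = \frac{19}{15} \approx 1.2667$)
$\frac{1}{-228 + V} = \frac{1}{-228 + \frac{19}{15}} = \frac{1}{- \frac{3401}{15}} = - \frac{15}{3401}$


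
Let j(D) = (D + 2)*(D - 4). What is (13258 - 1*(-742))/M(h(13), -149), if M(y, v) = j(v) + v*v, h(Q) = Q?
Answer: 3500/11173 ≈ 0.31326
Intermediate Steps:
j(D) = (-4 + D)*(2 + D) (j(D) = (2 + D)*(-4 + D) = (-4 + D)*(2 + D))
M(y, v) = -8 - 2*v + 2*v² (M(y, v) = (-8 + v² - 2*v) + v*v = (-8 + v² - 2*v) + v² = -8 - 2*v + 2*v²)
(13258 - 1*(-742))/M(h(13), -149) = (13258 - 1*(-742))/(-8 - 2*(-149) + 2*(-149)²) = (13258 + 742)/(-8 + 298 + 2*22201) = 14000/(-8 + 298 + 44402) = 14000/44692 = 14000*(1/44692) = 3500/11173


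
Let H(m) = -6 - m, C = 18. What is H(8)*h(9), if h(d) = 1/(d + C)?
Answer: -14/27 ≈ -0.51852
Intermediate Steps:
h(d) = 1/(18 + d) (h(d) = 1/(d + 18) = 1/(18 + d))
H(8)*h(9) = (-6 - 1*8)/(18 + 9) = (-6 - 8)/27 = -14*1/27 = -14/27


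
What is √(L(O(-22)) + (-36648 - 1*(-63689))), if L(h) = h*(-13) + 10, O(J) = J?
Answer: √27337 ≈ 165.34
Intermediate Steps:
L(h) = 10 - 13*h (L(h) = -13*h + 10 = 10 - 13*h)
√(L(O(-22)) + (-36648 - 1*(-63689))) = √((10 - 13*(-22)) + (-36648 - 1*(-63689))) = √((10 + 286) + (-36648 + 63689)) = √(296 + 27041) = √27337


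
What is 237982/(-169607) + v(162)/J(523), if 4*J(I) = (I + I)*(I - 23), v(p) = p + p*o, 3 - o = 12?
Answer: -15667978586/11088057625 ≈ -1.4130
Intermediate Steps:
o = -9 (o = 3 - 1*12 = 3 - 12 = -9)
v(p) = -8*p (v(p) = p + p*(-9) = p - 9*p = -8*p)
J(I) = I*(-23 + I)/2 (J(I) = ((I + I)*(I - 23))/4 = ((2*I)*(-23 + I))/4 = (2*I*(-23 + I))/4 = I*(-23 + I)/2)
237982/(-169607) + v(162)/J(523) = 237982/(-169607) + (-8*162)/(((1/2)*523*(-23 + 523))) = 237982*(-1/169607) - 1296/((1/2)*523*500) = -237982/169607 - 1296/130750 = -237982/169607 - 1296*1/130750 = -237982/169607 - 648/65375 = -15667978586/11088057625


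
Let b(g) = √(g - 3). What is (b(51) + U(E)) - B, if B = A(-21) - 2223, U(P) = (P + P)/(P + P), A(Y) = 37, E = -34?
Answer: 2187 + 4*√3 ≈ 2193.9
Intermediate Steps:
U(P) = 1 (U(P) = (2*P)/((2*P)) = (2*P)*(1/(2*P)) = 1)
b(g) = √(-3 + g)
B = -2186 (B = 37 - 2223 = -2186)
(b(51) + U(E)) - B = (√(-3 + 51) + 1) - 1*(-2186) = (√48 + 1) + 2186 = (4*√3 + 1) + 2186 = (1 + 4*√3) + 2186 = 2187 + 4*√3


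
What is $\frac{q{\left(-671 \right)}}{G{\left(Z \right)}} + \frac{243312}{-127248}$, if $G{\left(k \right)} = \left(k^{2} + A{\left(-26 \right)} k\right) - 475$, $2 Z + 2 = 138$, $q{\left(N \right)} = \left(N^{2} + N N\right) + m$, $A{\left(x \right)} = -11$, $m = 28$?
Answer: $\frac{2370012341}{9016051} \approx 262.87$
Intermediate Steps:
$q{\left(N \right)} = 28 + 2 N^{2}$ ($q{\left(N \right)} = \left(N^{2} + N N\right) + 28 = \left(N^{2} + N^{2}\right) + 28 = 2 N^{2} + 28 = 28 + 2 N^{2}$)
$Z = 68$ ($Z = -1 + \frac{1}{2} \cdot 138 = -1 + 69 = 68$)
$G{\left(k \right)} = -475 + k^{2} - 11 k$ ($G{\left(k \right)} = \left(k^{2} - 11 k\right) - 475 = -475 + k^{2} - 11 k$)
$\frac{q{\left(-671 \right)}}{G{\left(Z \right)}} + \frac{243312}{-127248} = \frac{28 + 2 \left(-671\right)^{2}}{-475 + 68^{2} - 748} + \frac{243312}{-127248} = \frac{28 + 2 \cdot 450241}{-475 + 4624 - 748} + 243312 \left(- \frac{1}{127248}\right) = \frac{28 + 900482}{3401} - \frac{5069}{2651} = 900510 \cdot \frac{1}{3401} - \frac{5069}{2651} = \frac{900510}{3401} - \frac{5069}{2651} = \frac{2370012341}{9016051}$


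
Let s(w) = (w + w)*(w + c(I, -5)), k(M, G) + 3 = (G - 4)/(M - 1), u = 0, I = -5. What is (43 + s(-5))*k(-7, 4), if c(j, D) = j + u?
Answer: -429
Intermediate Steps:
k(M, G) = -3 + (-4 + G)/(-1 + M) (k(M, G) = -3 + (G - 4)/(M - 1) = -3 + (-4 + G)/(-1 + M))
c(j, D) = j (c(j, D) = j + 0 = j)
s(w) = 2*w*(-5 + w) (s(w) = (w + w)*(w - 5) = (2*w)*(-5 + w) = 2*w*(-5 + w))
(43 + s(-5))*k(-7, 4) = (43 + 2*(-5)*(-5 - 5))*((-1 + 4 - 3*(-7))/(-1 - 7)) = (43 + 2*(-5)*(-10))*((-1 + 4 + 21)/(-8)) = (43 + 100)*(-1/8*24) = 143*(-3) = -429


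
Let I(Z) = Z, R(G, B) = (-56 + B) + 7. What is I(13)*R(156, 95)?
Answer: 598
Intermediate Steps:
R(G, B) = -49 + B
I(13)*R(156, 95) = 13*(-49 + 95) = 13*46 = 598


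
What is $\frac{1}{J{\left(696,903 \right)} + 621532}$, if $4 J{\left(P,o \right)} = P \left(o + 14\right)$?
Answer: $\frac{1}{781090} \approx 1.2803 \cdot 10^{-6}$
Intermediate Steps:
$J{\left(P,o \right)} = \frac{P \left(14 + o\right)}{4}$ ($J{\left(P,o \right)} = \frac{P \left(o + 14\right)}{4} = \frac{P \left(14 + o\right)}{4}$)
$\frac{1}{J{\left(696,903 \right)} + 621532} = \frac{1}{\frac{1}{4} \cdot 696 \left(14 + 903\right) + 621532} = \frac{1}{\frac{1}{4} \cdot 696 \cdot 917 + 621532} = \frac{1}{159558 + 621532} = \frac{1}{781090}$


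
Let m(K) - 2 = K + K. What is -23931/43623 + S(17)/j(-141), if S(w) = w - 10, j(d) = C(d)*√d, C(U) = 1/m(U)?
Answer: -2659/4847 + 1960*I*√141/141 ≈ -0.54859 + 165.06*I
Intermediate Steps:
m(K) = 2 + 2*K (m(K) = 2 + (K + K) = 2 + 2*K)
C(U) = 1/(2 + 2*U)
j(d) = √d/(2*(1 + d)) (j(d) = (1/(2*(1 + d)))*√d = √d/(2*(1 + d)))
S(w) = -10 + w
-23931/43623 + S(17)/j(-141) = -23931/43623 + (-10 + 17)/((√(-141)/(2*(1 - 141)))) = -23931*1/43623 + 7/(((½)*(I*√141)/(-140))) = -2659/4847 + 7/(((½)*(I*√141)*(-1/140))) = -2659/4847 + 7/((-I*√141/280)) = -2659/4847 + 7*(280*I*√141/141) = -2659/4847 + 1960*I*√141/141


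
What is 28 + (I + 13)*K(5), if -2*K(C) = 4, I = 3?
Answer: -4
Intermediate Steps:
K(C) = -2 (K(C) = -½*4 = -2)
28 + (I + 13)*K(5) = 28 + (3 + 13)*(-2) = 28 + 16*(-2) = 28 - 32 = -4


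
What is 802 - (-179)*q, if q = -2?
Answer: 444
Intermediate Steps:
802 - (-179)*q = 802 - (-179)*(-2) = 802 - 1*358 = 802 - 358 = 444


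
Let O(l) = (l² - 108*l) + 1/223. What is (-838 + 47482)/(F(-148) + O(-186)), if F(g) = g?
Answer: 3467204/4053843 ≈ 0.85529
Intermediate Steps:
O(l) = 1/223 + l² - 108*l (O(l) = (l² - 108*l) + 1/223 = 1/223 + l² - 108*l)
(-838 + 47482)/(F(-148) + O(-186)) = (-838 + 47482)/(-148 + (1/223 + (-186)² - 108*(-186))) = 46644/(-148 + (1/223 + 34596 + 20088)) = 46644/(-148 + 12194533/223) = 46644/(12161529/223) = 46644*(223/12161529) = 3467204/4053843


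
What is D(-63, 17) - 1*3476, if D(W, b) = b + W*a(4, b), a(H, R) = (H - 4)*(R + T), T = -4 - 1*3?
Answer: -3459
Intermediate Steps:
T = -7 (T = -4 - 3 = -7)
a(H, R) = (-7 + R)*(-4 + H) (a(H, R) = (H - 4)*(R - 7) = (-4 + H)*(-7 + R) = (-7 + R)*(-4 + H))
D(W, b) = b (D(W, b) = b + W*(28 - 7*4 - 4*b + 4*b) = b + W*(28 - 28 - 4*b + 4*b) = b + W*0 = b + 0 = b)
D(-63, 17) - 1*3476 = 17 - 1*3476 = 17 - 3476 = -3459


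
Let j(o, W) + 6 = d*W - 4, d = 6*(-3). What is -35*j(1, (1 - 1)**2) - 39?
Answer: 311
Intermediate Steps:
d = -18
j(o, W) = -10 - 18*W (j(o, W) = -6 + (-18*W - 4) = -6 + (-4 - 18*W) = -10 - 18*W)
-35*j(1, (1 - 1)**2) - 39 = -35*(-10 - 18*(1 - 1)**2) - 39 = -35*(-10 - 18*0**2) - 39 = -35*(-10 - 18*0) - 39 = -35*(-10 + 0) - 39 = -35*(-10) - 39 = 350 - 39 = 311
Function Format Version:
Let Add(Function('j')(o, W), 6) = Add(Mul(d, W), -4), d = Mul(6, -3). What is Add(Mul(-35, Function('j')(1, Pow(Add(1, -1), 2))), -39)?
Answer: 311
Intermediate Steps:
d = -18
Function('j')(o, W) = Add(-10, Mul(-18, W)) (Function('j')(o, W) = Add(-6, Add(Mul(-18, W), -4)) = Add(-6, Add(-4, Mul(-18, W))) = Add(-10, Mul(-18, W)))
Add(Mul(-35, Function('j')(1, Pow(Add(1, -1), 2))), -39) = Add(Mul(-35, Add(-10, Mul(-18, Pow(Add(1, -1), 2)))), -39) = Add(Mul(-35, Add(-10, Mul(-18, Pow(0, 2)))), -39) = Add(Mul(-35, Add(-10, Mul(-18, 0))), -39) = Add(Mul(-35, Add(-10, 0)), -39) = Add(Mul(-35, -10), -39) = Add(350, -39) = 311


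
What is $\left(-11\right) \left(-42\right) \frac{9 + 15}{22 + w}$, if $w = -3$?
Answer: $\frac{11088}{19} \approx 583.58$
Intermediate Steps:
$\left(-11\right) \left(-42\right) \frac{9 + 15}{22 + w} = \left(-11\right) \left(-42\right) \frac{9 + 15}{22 - 3} = 462 \cdot \frac{24}{19} = \frac{11088}{19}$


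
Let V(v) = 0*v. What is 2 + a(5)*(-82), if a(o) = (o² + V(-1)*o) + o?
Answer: -2458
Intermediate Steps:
V(v) = 0
a(o) = o + o² (a(o) = (o² + 0*o) + o = (o² + 0) + o = o² + o = o + o²)
2 + a(5)*(-82) = 2 + (5*(1 + 5))*(-82) = 2 + (5*6)*(-82) = 2 + 30*(-82) = 2 - 2460 = -2458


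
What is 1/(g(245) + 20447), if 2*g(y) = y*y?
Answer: 2/100919 ≈ 1.9818e-5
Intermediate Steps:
g(y) = y**2/2 (g(y) = (y*y)/2 = y**2/2)
1/(g(245) + 20447) = 1/((1/2)*245**2 + 20447) = 1/((1/2)*60025 + 20447) = 1/(60025/2 + 20447) = 1/(100919/2) = 2/100919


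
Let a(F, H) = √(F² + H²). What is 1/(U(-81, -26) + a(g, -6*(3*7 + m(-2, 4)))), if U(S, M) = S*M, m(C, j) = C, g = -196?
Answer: 1053/2191912 - √12853/2191912 ≈ 0.00042868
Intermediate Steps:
U(S, M) = M*S
1/(U(-81, -26) + a(g, -6*(3*7 + m(-2, 4)))) = 1/(-26*(-81) + √((-196)² + (-6*(3*7 - 2))²)) = 1/(2106 + √(38416 + (-6*(21 - 2))²)) = 1/(2106 + √(38416 + (-6*19)²)) = 1/(2106 + √(38416 + (-114)²)) = 1/(2106 + √(38416 + 12996)) = 1/(2106 + √51412) = 1/(2106 + 2*√12853)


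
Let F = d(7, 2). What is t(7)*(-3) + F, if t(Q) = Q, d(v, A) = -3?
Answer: -24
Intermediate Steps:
F = -3
t(7)*(-3) + F = 7*(-3) - 3 = -21 - 3 = -24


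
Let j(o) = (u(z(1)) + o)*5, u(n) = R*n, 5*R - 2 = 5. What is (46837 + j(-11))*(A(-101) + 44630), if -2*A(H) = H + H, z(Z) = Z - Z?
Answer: 2092605642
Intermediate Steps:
R = 7/5 (R = ⅖ + (⅕)*5 = ⅖ + 1 = 7/5 ≈ 1.4000)
z(Z) = 0
A(H) = -H (A(H) = -(H + H)/2 = -H)
u(n) = 7*n/5
j(o) = 5*o (j(o) = ((7/5)*0 + o)*5 = (0 + o)*5 = o*5 = 5*o)
(46837 + j(-11))*(A(-101) + 44630) = (46837 + 5*(-11))*(-1*(-101) + 44630) = (46837 - 55)*(101 + 44630) = 46782*44731 = 2092605642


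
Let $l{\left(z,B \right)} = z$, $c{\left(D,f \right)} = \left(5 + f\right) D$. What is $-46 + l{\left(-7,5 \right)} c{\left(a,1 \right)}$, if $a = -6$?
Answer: $206$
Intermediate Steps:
$c{\left(D,f \right)} = D \left(5 + f\right)$
$-46 + l{\left(-7,5 \right)} c{\left(a,1 \right)} = -46 - 7 \left(- 6 \left(5 + 1\right)\right) = -46 - 7 \left(\left(-6\right) 6\right) = -46 - -252 = -46 + 252 = 206$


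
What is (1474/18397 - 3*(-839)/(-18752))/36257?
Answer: -18664801/12507959583808 ≈ -1.4922e-6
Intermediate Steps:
(1474/18397 - 3*(-839)/(-18752))/36257 = (1474*(1/18397) + 2517*(-1/18752))*(1/36257) = (1474/18397 - 2517/18752)*(1/36257) = -18664801/344980544*1/36257 = -18664801/12507959583808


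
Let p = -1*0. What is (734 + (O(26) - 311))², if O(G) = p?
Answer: 178929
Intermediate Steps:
p = 0
O(G) = 0
(734 + (O(26) - 311))² = (734 + (0 - 311))² = (734 - 311)² = 423² = 178929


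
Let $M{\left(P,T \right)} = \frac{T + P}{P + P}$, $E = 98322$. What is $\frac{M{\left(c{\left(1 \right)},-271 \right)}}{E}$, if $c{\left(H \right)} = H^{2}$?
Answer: $- \frac{45}{32774} \approx -0.001373$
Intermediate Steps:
$M{\left(P,T \right)} = \frac{P + T}{2 P}$
$\frac{M{\left(c{\left(1 \right)},-271 \right)}}{E} = \frac{\frac{1}{2} \frac{1}{1^{2}} \left(1^{2} - 271\right)}{98322} = \frac{1 - 271}{2 \cdot 1} \cdot \frac{1}{98322} = \frac{1}{2} \cdot 1 \left(-270\right) \frac{1}{98322} = \left(-135\right) \frac{1}{98322} = - \frac{45}{32774}$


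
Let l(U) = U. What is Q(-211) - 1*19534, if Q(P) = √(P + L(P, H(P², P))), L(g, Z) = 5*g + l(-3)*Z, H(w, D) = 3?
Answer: -19534 + 5*I*√51 ≈ -19534.0 + 35.707*I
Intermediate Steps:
L(g, Z) = -3*Z + 5*g (L(g, Z) = 5*g - 3*Z = -3*Z + 5*g)
Q(P) = √(-9 + 6*P) (Q(P) = √(P + (-3*3 + 5*P)) = √(P + (-9 + 5*P)) = √(-9 + 6*P))
Q(-211) - 1*19534 = √(-9 + 6*(-211)) - 1*19534 = √(-9 - 1266) - 19534 = √(-1275) - 19534 = 5*I*√51 - 19534 = -19534 + 5*I*√51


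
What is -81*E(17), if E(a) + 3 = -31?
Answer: 2754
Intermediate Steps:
E(a) = -34 (E(a) = -3 - 31 = -34)
-81*E(17) = -81*(-34) = 2754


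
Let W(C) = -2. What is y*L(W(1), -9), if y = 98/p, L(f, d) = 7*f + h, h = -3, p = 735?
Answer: -34/15 ≈ -2.2667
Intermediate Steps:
L(f, d) = -3 + 7*f (L(f, d) = 7*f - 3 = -3 + 7*f)
y = 2/15 (y = 98/735 = 98*(1/735) = 2/15 ≈ 0.13333)
y*L(W(1), -9) = 2*(-3 + 7*(-2))/15 = 2*(-3 - 14)/15 = (2/15)*(-17) = -34/15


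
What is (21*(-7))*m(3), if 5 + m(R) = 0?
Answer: 735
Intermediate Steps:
m(R) = -5 (m(R) = -5 + 0 = -5)
(21*(-7))*m(3) = (21*(-7))*(-5) = -147*(-5) = 735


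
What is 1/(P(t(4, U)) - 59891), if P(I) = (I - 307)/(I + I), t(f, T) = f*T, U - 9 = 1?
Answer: -80/4791547 ≈ -1.6696e-5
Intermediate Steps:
U = 10 (U = 9 + 1 = 10)
t(f, T) = T*f
P(I) = (-307 + I)/(2*I) (P(I) = (-307 + I)/((2*I)) = (-307 + I)*(1/(2*I)) = (-307 + I)/(2*I))
1/(P(t(4, U)) - 59891) = 1/((-307 + 10*4)/(2*((10*4))) - 59891) = 1/((1/2)*(-307 + 40)/40 - 59891) = 1/((1/2)*(1/40)*(-267) - 59891) = 1/(-267/80 - 59891) = 1/(-4791547/80) = -80/4791547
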